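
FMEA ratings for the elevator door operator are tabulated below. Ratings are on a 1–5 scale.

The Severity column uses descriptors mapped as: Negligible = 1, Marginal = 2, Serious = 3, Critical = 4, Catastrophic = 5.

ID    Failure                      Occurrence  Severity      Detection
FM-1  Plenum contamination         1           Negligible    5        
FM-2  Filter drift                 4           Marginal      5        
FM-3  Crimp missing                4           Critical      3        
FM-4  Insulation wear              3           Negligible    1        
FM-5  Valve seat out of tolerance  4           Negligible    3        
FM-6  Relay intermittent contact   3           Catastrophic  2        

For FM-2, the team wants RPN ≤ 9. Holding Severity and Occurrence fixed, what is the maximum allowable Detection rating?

FM-2: S=2, O=4, D=5 → current RPN = 40.
Fixed product = 8. Need 8 × D ≤ 9, so D ≤ 9/8 = 1.12.
Maximum integer Detection rating = 1 (gives RPN 8; D=2 would give 16 > 9).

1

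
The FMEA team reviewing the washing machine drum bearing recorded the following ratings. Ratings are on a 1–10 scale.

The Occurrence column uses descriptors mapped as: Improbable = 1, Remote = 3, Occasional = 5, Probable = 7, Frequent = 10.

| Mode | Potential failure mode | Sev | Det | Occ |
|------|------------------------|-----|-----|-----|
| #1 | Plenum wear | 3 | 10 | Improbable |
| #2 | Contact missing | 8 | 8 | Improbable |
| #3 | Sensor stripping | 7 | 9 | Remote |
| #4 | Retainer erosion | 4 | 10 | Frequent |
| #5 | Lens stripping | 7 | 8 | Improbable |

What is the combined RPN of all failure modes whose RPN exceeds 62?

653

RPN = Severity × Occurrence × Detection:
  #1: 3 × 1 × 10 = 30
  #2: 8 × 1 × 8 = 64
  #3: 7 × 3 × 9 = 189
  #4: 4 × 10 × 10 = 400
  #5: 7 × 1 × 8 = 56
RPN > 62: #2 (64), #3 (189), #4 (400).
Sum: 64 + 189 + 400 = 653.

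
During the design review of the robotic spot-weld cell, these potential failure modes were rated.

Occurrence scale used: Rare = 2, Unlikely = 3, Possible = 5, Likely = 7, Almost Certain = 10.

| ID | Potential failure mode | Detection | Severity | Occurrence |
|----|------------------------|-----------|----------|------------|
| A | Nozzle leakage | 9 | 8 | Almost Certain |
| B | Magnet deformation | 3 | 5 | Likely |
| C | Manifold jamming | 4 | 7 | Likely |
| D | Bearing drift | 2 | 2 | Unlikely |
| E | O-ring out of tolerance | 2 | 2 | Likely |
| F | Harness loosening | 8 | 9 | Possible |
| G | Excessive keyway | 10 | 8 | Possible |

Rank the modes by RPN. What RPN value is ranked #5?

RPN = Severity × Occurrence × Detection:
  A: 8 × 10 × 9 = 720
  B: 5 × 7 × 3 = 105
  C: 7 × 7 × 4 = 196
  D: 2 × 3 × 2 = 12
  E: 2 × 7 × 2 = 28
  F: 9 × 5 × 8 = 360
  G: 8 × 5 × 10 = 400
Sorted descending: 720, 400, 360, 196, 105, 28, 12.
The fifth-highest RPN is 105 (B).

105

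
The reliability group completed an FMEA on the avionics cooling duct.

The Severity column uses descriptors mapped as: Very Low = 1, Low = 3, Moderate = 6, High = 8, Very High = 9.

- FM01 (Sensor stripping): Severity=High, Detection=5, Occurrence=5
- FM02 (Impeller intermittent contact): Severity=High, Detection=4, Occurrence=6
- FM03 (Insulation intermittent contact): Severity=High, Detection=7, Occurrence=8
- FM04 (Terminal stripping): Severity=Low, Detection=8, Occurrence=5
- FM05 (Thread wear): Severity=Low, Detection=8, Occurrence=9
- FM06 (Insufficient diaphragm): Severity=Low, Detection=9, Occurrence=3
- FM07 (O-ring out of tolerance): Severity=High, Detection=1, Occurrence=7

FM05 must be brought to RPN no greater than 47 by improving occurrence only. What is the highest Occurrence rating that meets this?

1

FM05: S=3, O=9, D=8 → current RPN = 216.
Fixed product = 24. Need 24 × O ≤ 47, so O ≤ 47/24 = 1.96.
Maximum integer Occurrence rating = 1 (gives RPN 24; O=2 would give 48 > 47).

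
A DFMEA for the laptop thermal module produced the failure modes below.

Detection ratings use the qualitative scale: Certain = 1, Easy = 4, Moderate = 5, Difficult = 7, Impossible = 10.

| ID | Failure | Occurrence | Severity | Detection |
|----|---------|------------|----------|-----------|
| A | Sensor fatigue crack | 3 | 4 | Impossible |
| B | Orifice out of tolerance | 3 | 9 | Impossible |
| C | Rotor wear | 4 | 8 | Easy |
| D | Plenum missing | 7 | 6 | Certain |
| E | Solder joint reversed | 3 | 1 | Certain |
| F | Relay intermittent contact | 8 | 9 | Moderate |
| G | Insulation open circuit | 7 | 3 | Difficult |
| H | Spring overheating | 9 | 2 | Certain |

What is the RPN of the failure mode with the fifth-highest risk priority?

120

RPN = Severity × Occurrence × Detection:
  A: 4 × 3 × 10 = 120
  B: 9 × 3 × 10 = 270
  C: 8 × 4 × 4 = 128
  D: 6 × 7 × 1 = 42
  E: 1 × 3 × 1 = 3
  F: 9 × 8 × 5 = 360
  G: 3 × 7 × 7 = 147
  H: 2 × 9 × 1 = 18
Sorted descending: 360, 270, 147, 128, 120, 42, 18, 3.
The fifth-highest RPN is 120 (A).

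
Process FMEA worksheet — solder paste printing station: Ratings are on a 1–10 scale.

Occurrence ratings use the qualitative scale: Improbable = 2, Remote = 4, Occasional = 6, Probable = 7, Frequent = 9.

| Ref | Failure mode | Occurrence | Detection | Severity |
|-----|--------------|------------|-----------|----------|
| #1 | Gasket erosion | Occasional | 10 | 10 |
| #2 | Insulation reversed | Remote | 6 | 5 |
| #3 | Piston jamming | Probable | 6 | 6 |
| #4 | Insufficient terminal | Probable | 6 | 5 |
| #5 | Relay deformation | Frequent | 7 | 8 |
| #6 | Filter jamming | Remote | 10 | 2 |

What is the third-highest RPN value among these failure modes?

252

RPN = Severity × Occurrence × Detection:
  #1: 10 × 6 × 10 = 600
  #2: 5 × 4 × 6 = 120
  #3: 6 × 7 × 6 = 252
  #4: 5 × 7 × 6 = 210
  #5: 8 × 9 × 7 = 504
  #6: 2 × 4 × 10 = 80
Sorted descending: 600, 504, 252, 210, 120, 80.
The third-highest RPN is 252 (#3).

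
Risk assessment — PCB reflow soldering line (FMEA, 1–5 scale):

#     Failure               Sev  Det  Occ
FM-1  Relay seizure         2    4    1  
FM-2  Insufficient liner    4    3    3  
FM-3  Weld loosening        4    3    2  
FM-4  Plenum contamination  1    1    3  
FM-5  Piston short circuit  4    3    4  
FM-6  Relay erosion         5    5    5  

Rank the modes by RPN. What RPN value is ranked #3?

RPN = Severity × Occurrence × Detection:
  FM-1: 2 × 1 × 4 = 8
  FM-2: 4 × 3 × 3 = 36
  FM-3: 4 × 2 × 3 = 24
  FM-4: 1 × 3 × 1 = 3
  FM-5: 4 × 4 × 3 = 48
  FM-6: 5 × 5 × 5 = 125
Sorted descending: 125, 48, 36, 24, 8, 3.
The third-highest RPN is 36 (FM-2).

36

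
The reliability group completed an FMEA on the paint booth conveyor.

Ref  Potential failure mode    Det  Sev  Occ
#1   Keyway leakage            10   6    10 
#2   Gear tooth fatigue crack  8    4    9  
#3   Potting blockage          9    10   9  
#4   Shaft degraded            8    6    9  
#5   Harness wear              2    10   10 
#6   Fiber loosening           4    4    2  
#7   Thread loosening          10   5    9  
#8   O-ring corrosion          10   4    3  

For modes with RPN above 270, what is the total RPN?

2580

RPN = Severity × Occurrence × Detection:
  #1: 6 × 10 × 10 = 600
  #2: 4 × 9 × 8 = 288
  #3: 10 × 9 × 9 = 810
  #4: 6 × 9 × 8 = 432
  #5: 10 × 10 × 2 = 200
  #6: 4 × 2 × 4 = 32
  #7: 5 × 9 × 10 = 450
  #8: 4 × 3 × 10 = 120
RPN > 270: #1 (600), #2 (288), #3 (810), #4 (432), #7 (450).
Sum: 600 + 288 + 810 + 432 + 450 = 2580.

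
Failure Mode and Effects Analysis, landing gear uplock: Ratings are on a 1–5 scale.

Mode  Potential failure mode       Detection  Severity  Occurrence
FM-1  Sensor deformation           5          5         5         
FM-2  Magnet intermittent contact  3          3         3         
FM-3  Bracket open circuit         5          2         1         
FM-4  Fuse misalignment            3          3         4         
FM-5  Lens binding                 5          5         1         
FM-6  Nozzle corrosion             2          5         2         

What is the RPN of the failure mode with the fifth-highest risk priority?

20

RPN = Severity × Occurrence × Detection:
  FM-1: 5 × 5 × 5 = 125
  FM-2: 3 × 3 × 3 = 27
  FM-3: 2 × 1 × 5 = 10
  FM-4: 3 × 4 × 3 = 36
  FM-5: 5 × 1 × 5 = 25
  FM-6: 5 × 2 × 2 = 20
Sorted descending: 125, 36, 27, 25, 20, 10.
The fifth-highest RPN is 20 (FM-6).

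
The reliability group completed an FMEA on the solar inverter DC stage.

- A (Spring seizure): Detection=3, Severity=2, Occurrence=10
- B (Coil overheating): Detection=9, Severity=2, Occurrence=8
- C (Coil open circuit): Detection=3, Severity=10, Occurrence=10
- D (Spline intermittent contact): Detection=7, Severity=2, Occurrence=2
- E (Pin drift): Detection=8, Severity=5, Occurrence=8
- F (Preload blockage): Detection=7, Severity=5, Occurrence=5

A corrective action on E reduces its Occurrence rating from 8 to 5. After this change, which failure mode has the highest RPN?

C

RPN = Severity × Occurrence × Detection:
  A: 2 × 10 × 3 = 60
  B: 2 × 8 × 9 = 144
  C: 10 × 10 × 3 = 300
  D: 2 × 2 × 7 = 28
  E: 5 × 8 × 8 = 320
  F: 5 × 5 × 7 = 175
After action: E → 5 × 5 × 8 = 200.
Revised RPNs: C=300, E=200, F=175, B=144, A=60, D=28.
Highest is now C (300).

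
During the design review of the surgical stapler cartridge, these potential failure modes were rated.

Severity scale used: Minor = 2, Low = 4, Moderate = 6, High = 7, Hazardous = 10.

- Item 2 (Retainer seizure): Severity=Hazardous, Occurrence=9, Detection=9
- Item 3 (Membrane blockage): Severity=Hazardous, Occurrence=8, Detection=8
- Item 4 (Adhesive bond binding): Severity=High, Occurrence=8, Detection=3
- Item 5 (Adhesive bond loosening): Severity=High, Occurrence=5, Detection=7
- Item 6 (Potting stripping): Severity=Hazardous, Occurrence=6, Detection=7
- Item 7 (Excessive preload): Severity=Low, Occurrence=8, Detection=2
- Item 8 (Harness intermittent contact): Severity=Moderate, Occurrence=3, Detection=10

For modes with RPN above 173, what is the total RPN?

2295

RPN = Severity × Occurrence × Detection:
  Item 2: 10 × 9 × 9 = 810
  Item 3: 10 × 8 × 8 = 640
  Item 4: 7 × 8 × 3 = 168
  Item 5: 7 × 5 × 7 = 245
  Item 6: 10 × 6 × 7 = 420
  Item 7: 4 × 8 × 2 = 64
  Item 8: 6 × 3 × 10 = 180
RPN > 173: Item 2 (810), Item 3 (640), Item 5 (245), Item 6 (420), Item 8 (180).
Sum: 810 + 640 + 245 + 420 + 180 = 2295.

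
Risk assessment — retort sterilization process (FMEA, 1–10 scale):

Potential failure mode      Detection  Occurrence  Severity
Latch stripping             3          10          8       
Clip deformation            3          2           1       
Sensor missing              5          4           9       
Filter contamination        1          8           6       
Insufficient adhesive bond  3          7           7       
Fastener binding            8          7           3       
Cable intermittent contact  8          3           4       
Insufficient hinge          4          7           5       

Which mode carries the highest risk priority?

RPN = Severity × Occurrence × Detection:
  Latch stripping: 8 × 10 × 3 = 240
  Clip deformation: 1 × 2 × 3 = 6
  Sensor missing: 9 × 4 × 5 = 180
  Filter contamination: 6 × 8 × 1 = 48
  Insufficient adhesive bond: 7 × 7 × 3 = 147
  Fastener binding: 3 × 7 × 8 = 168
  Cable intermittent contact: 4 × 3 × 8 = 96
  Insufficient hinge: 5 × 7 × 4 = 140
Highest RPN is 240 → Latch stripping.

Latch stripping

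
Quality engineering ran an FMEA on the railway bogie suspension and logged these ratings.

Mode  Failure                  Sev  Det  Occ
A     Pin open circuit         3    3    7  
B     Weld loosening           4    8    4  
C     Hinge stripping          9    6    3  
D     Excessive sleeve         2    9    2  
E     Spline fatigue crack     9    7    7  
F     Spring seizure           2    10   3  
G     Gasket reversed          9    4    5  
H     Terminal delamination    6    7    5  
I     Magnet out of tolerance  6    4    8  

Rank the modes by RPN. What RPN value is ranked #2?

RPN = Severity × Occurrence × Detection:
  A: 3 × 7 × 3 = 63
  B: 4 × 4 × 8 = 128
  C: 9 × 3 × 6 = 162
  D: 2 × 2 × 9 = 36
  E: 9 × 7 × 7 = 441
  F: 2 × 3 × 10 = 60
  G: 9 × 5 × 4 = 180
  H: 6 × 5 × 7 = 210
  I: 6 × 8 × 4 = 192
Sorted descending: 441, 210, 192, 180, 162, 128, 63, 60, 36.
The second-highest RPN is 210 (H).

210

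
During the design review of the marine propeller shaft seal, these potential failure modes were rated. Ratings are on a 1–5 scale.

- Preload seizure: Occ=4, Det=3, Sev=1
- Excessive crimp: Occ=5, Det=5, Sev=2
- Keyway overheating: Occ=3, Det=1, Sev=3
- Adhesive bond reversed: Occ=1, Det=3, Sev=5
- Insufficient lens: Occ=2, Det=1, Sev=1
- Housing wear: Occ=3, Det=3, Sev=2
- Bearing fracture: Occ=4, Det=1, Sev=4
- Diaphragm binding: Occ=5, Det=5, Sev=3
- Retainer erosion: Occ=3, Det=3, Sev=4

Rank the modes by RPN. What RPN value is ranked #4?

RPN = Severity × Occurrence × Detection:
  Preload seizure: 1 × 4 × 3 = 12
  Excessive crimp: 2 × 5 × 5 = 50
  Keyway overheating: 3 × 3 × 1 = 9
  Adhesive bond reversed: 5 × 1 × 3 = 15
  Insufficient lens: 1 × 2 × 1 = 2
  Housing wear: 2 × 3 × 3 = 18
  Bearing fracture: 4 × 4 × 1 = 16
  Diaphragm binding: 3 × 5 × 5 = 75
  Retainer erosion: 4 × 3 × 3 = 36
Sorted descending: 75, 50, 36, 18, 16, 15, 12, 9, 2.
The fourth-highest RPN is 18 (Housing wear).

18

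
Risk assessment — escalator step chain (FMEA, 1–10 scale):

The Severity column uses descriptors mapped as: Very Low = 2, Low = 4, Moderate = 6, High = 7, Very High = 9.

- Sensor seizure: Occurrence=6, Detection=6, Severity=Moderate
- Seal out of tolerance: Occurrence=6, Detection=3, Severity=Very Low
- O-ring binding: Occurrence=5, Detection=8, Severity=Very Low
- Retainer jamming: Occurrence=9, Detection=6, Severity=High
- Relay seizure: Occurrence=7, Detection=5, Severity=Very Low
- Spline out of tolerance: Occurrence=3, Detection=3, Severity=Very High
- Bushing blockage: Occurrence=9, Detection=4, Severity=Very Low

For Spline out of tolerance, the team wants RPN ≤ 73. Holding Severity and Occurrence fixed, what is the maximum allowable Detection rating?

Spline out of tolerance: S=9, O=3, D=3 → current RPN = 81.
Fixed product = 27. Need 27 × D ≤ 73, so D ≤ 73/27 = 2.70.
Maximum integer Detection rating = 2 (gives RPN 54; D=3 would give 81 > 73).

2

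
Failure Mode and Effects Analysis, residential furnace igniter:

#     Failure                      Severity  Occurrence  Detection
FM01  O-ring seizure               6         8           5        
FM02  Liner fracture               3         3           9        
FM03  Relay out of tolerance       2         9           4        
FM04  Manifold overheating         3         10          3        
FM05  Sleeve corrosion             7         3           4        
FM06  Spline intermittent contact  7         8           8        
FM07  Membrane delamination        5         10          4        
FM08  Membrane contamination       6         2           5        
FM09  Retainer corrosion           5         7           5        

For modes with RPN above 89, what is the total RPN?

1153

RPN = Severity × Occurrence × Detection:
  FM01: 6 × 8 × 5 = 240
  FM02: 3 × 3 × 9 = 81
  FM03: 2 × 9 × 4 = 72
  FM04: 3 × 10 × 3 = 90
  FM05: 7 × 3 × 4 = 84
  FM06: 7 × 8 × 8 = 448
  FM07: 5 × 10 × 4 = 200
  FM08: 6 × 2 × 5 = 60
  FM09: 5 × 7 × 5 = 175
RPN > 89: FM01 (240), FM04 (90), FM06 (448), FM07 (200), FM09 (175).
Sum: 240 + 90 + 448 + 200 + 175 = 1153.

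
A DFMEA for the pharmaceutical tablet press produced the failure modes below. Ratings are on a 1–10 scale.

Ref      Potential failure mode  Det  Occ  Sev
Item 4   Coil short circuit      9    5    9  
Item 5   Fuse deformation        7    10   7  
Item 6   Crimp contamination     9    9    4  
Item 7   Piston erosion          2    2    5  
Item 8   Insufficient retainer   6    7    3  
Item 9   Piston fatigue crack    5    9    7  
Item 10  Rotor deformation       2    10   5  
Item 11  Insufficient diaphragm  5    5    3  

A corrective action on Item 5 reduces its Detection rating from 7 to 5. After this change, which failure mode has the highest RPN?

RPN = Severity × Occurrence × Detection:
  Item 4: 9 × 5 × 9 = 405
  Item 5: 7 × 10 × 7 = 490
  Item 6: 4 × 9 × 9 = 324
  Item 7: 5 × 2 × 2 = 20
  Item 8: 3 × 7 × 6 = 126
  Item 9: 7 × 9 × 5 = 315
  Item 10: 5 × 10 × 2 = 100
  Item 11: 3 × 5 × 5 = 75
After action: Item 5 → 7 × 10 × 5 = 350.
Revised RPNs: Item 4=405, Item 5=350, Item 6=324, Item 9=315, Item 8=126, Item 10=100, Item 11=75, Item 7=20.
Highest is now Item 4 (405).

Item 4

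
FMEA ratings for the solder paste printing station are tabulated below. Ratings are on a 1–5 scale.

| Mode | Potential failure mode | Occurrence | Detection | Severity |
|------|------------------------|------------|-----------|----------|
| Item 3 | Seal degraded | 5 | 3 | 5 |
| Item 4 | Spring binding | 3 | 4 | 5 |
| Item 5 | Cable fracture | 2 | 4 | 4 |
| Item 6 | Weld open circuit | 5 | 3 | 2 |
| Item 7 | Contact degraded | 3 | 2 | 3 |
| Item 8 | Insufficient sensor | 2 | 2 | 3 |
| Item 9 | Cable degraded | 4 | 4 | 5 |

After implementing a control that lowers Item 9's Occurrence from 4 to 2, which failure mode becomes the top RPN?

Item 3

RPN = Severity × Occurrence × Detection:
  Item 3: 5 × 5 × 3 = 75
  Item 4: 5 × 3 × 4 = 60
  Item 5: 4 × 2 × 4 = 32
  Item 6: 2 × 5 × 3 = 30
  Item 7: 3 × 3 × 2 = 18
  Item 8: 3 × 2 × 2 = 12
  Item 9: 5 × 4 × 4 = 80
After action: Item 9 → 5 × 2 × 4 = 40.
Revised RPNs: Item 3=75, Item 4=60, Item 9=40, Item 5=32, Item 6=30, Item 7=18, Item 8=12.
Highest is now Item 3 (75).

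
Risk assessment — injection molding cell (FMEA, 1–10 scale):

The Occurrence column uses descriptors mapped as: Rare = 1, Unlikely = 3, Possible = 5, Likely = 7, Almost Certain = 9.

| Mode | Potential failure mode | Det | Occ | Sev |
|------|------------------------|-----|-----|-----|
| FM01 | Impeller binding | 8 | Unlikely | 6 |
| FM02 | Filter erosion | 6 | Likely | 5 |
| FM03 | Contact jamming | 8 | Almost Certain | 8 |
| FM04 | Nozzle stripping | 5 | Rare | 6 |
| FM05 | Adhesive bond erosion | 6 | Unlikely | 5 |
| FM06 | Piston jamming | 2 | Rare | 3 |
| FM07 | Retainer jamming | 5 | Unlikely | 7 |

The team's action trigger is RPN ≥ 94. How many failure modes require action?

RPN = Severity × Occurrence × Detection:
  FM01: 6 × 3 × 8 = 144
  FM02: 5 × 7 × 6 = 210
  FM03: 8 × 9 × 8 = 576
  FM04: 6 × 1 × 5 = 30
  FM05: 5 × 3 × 6 = 90
  FM06: 3 × 1 × 2 = 6
  FM07: 7 × 3 × 5 = 105
Modes with RPN ≥ 94: FM01 (144), FM02 (210), FM03 (576), FM07 (105) → 4.

4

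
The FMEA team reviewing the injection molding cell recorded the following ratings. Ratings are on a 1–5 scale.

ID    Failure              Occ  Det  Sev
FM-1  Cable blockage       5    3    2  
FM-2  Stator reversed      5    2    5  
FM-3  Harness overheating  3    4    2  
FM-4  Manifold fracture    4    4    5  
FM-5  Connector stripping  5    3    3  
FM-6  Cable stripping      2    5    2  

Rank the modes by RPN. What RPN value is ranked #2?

50

RPN = Severity × Occurrence × Detection:
  FM-1: 2 × 5 × 3 = 30
  FM-2: 5 × 5 × 2 = 50
  FM-3: 2 × 3 × 4 = 24
  FM-4: 5 × 4 × 4 = 80
  FM-5: 3 × 5 × 3 = 45
  FM-6: 2 × 2 × 5 = 20
Sorted descending: 80, 50, 45, 30, 24, 20.
The second-highest RPN is 50 (FM-2).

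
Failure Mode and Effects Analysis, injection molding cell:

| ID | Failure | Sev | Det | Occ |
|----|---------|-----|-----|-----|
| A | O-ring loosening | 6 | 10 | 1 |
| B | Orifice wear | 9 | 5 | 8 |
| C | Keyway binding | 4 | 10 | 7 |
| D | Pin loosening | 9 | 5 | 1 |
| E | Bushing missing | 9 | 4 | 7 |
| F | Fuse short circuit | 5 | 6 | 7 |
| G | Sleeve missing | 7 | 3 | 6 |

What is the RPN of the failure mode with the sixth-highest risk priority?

RPN = Severity × Occurrence × Detection:
  A: 6 × 1 × 10 = 60
  B: 9 × 8 × 5 = 360
  C: 4 × 7 × 10 = 280
  D: 9 × 1 × 5 = 45
  E: 9 × 7 × 4 = 252
  F: 5 × 7 × 6 = 210
  G: 7 × 6 × 3 = 126
Sorted descending: 360, 280, 252, 210, 126, 60, 45.
The sixth-highest RPN is 60 (A).

60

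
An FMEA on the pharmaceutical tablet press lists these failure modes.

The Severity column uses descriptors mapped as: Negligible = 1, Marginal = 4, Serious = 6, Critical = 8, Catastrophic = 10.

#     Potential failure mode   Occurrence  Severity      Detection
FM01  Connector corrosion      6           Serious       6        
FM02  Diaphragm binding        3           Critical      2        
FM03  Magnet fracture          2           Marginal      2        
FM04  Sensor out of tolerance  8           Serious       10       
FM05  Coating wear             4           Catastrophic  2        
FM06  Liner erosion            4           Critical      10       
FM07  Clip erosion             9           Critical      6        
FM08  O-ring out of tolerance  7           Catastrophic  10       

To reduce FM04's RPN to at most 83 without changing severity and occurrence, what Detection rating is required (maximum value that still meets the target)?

1

FM04: S=6, O=8, D=10 → current RPN = 480.
Fixed product = 48. Need 48 × D ≤ 83, so D ≤ 83/48 = 1.73.
Maximum integer Detection rating = 1 (gives RPN 48; D=2 would give 96 > 83).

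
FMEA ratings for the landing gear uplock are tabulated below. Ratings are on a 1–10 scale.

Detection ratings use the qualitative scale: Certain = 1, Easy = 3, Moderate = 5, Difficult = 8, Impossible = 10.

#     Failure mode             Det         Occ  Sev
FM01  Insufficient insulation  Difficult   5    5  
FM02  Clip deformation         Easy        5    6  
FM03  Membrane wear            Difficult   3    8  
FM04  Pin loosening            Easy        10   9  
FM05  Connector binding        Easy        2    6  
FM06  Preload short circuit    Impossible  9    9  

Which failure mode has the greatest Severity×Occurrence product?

Criticality = Severity × Occurrence:
  FM01: 5 × 5 = 25
  FM02: 6 × 5 = 30
  FM03: 8 × 3 = 24
  FM04: 9 × 10 = 90
  FM05: 6 × 2 = 12
  FM06: 9 × 9 = 81
Highest criticality is 90 → FM04.

FM04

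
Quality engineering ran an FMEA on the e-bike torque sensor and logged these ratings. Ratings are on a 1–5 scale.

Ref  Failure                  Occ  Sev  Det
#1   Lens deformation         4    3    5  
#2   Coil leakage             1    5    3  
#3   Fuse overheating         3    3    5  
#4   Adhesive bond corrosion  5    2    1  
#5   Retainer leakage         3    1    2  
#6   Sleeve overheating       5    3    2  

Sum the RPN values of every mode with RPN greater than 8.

RPN = Severity × Occurrence × Detection:
  #1: 3 × 4 × 5 = 60
  #2: 5 × 1 × 3 = 15
  #3: 3 × 3 × 5 = 45
  #4: 2 × 5 × 1 = 10
  #5: 1 × 3 × 2 = 6
  #6: 3 × 5 × 2 = 30
RPN > 8: #1 (60), #2 (15), #3 (45), #4 (10), #6 (30).
Sum: 60 + 15 + 45 + 10 + 30 = 160.

160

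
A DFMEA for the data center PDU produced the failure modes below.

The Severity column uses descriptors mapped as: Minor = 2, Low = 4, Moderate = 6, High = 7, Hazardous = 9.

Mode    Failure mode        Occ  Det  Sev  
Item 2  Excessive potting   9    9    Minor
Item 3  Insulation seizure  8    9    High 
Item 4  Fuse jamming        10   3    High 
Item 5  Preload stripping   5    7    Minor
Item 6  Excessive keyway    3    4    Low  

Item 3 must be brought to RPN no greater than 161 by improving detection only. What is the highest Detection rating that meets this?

2

Item 3: S=7, O=8, D=9 → current RPN = 504.
Fixed product = 56. Need 56 × D ≤ 161, so D ≤ 161/56 = 2.88.
Maximum integer Detection rating = 2 (gives RPN 112; D=3 would give 168 > 161).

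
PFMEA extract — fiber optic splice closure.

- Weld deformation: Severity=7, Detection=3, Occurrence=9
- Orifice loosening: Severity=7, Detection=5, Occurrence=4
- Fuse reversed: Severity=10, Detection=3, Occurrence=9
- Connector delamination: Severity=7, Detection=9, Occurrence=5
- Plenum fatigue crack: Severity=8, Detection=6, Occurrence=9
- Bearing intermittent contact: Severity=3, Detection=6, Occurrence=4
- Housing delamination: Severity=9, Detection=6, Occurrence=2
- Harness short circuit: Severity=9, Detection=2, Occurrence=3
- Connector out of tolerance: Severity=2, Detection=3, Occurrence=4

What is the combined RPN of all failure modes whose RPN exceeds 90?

RPN = Severity × Occurrence × Detection:
  Weld deformation: 7 × 9 × 3 = 189
  Orifice loosening: 7 × 4 × 5 = 140
  Fuse reversed: 10 × 9 × 3 = 270
  Connector delamination: 7 × 5 × 9 = 315
  Plenum fatigue crack: 8 × 9 × 6 = 432
  Bearing intermittent contact: 3 × 4 × 6 = 72
  Housing delamination: 9 × 2 × 6 = 108
  Harness short circuit: 9 × 3 × 2 = 54
  Connector out of tolerance: 2 × 4 × 3 = 24
RPN > 90: Weld deformation (189), Orifice loosening (140), Fuse reversed (270), Connector delamination (315), Plenum fatigue crack (432), Housing delamination (108).
Sum: 189 + 140 + 270 + 315 + 432 + 108 = 1454.

1454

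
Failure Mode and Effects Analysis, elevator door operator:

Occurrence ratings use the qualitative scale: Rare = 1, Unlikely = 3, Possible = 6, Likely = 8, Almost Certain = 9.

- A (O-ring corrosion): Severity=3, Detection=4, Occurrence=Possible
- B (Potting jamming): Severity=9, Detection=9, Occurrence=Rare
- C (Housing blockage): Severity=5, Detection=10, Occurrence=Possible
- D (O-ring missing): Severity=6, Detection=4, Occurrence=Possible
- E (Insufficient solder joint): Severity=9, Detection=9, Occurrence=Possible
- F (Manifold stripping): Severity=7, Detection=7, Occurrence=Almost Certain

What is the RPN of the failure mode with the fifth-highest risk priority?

81

RPN = Severity × Occurrence × Detection:
  A: 3 × 6 × 4 = 72
  B: 9 × 1 × 9 = 81
  C: 5 × 6 × 10 = 300
  D: 6 × 6 × 4 = 144
  E: 9 × 6 × 9 = 486
  F: 7 × 9 × 7 = 441
Sorted descending: 486, 441, 300, 144, 81, 72.
The fifth-highest RPN is 81 (B).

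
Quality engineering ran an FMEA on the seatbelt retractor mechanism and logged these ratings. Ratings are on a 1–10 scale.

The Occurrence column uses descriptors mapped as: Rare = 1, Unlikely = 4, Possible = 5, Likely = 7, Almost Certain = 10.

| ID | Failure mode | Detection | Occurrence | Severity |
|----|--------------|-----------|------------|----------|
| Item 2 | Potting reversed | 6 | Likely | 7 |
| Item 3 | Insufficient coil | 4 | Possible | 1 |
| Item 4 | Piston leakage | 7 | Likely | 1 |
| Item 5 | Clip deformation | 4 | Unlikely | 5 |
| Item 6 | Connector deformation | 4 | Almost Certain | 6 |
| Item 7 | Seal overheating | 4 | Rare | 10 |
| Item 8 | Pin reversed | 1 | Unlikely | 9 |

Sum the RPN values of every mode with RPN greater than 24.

RPN = Severity × Occurrence × Detection:
  Item 2: 7 × 7 × 6 = 294
  Item 3: 1 × 5 × 4 = 20
  Item 4: 1 × 7 × 7 = 49
  Item 5: 5 × 4 × 4 = 80
  Item 6: 6 × 10 × 4 = 240
  Item 7: 10 × 1 × 4 = 40
  Item 8: 9 × 4 × 1 = 36
RPN > 24: Item 2 (294), Item 4 (49), Item 5 (80), Item 6 (240), Item 7 (40), Item 8 (36).
Sum: 294 + 49 + 80 + 240 + 40 + 36 = 739.

739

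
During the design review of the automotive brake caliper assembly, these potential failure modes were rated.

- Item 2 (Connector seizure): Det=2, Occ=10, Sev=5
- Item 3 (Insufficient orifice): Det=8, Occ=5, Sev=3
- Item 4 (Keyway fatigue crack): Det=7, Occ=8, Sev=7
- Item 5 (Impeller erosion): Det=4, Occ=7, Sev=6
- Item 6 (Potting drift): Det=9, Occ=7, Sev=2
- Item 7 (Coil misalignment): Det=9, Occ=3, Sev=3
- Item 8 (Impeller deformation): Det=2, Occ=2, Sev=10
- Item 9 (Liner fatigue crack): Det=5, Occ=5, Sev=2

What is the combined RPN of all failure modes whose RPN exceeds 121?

RPN = Severity × Occurrence × Detection:
  Item 2: 5 × 10 × 2 = 100
  Item 3: 3 × 5 × 8 = 120
  Item 4: 7 × 8 × 7 = 392
  Item 5: 6 × 7 × 4 = 168
  Item 6: 2 × 7 × 9 = 126
  Item 7: 3 × 3 × 9 = 81
  Item 8: 10 × 2 × 2 = 40
  Item 9: 2 × 5 × 5 = 50
RPN > 121: Item 4 (392), Item 5 (168), Item 6 (126).
Sum: 392 + 168 + 126 = 686.

686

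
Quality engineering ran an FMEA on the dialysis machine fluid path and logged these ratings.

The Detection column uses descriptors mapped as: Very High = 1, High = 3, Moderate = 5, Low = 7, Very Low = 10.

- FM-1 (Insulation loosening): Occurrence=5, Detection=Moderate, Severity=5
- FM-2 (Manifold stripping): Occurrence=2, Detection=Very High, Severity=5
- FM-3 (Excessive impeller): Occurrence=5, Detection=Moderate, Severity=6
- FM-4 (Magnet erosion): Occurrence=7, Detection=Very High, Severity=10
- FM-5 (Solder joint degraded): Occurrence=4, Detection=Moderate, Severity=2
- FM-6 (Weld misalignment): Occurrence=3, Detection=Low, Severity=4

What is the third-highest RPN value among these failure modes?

RPN = Severity × Occurrence × Detection:
  FM-1: 5 × 5 × 5 = 125
  FM-2: 5 × 2 × 1 = 10
  FM-3: 6 × 5 × 5 = 150
  FM-4: 10 × 7 × 1 = 70
  FM-5: 2 × 4 × 5 = 40
  FM-6: 4 × 3 × 7 = 84
Sorted descending: 150, 125, 84, 70, 40, 10.
The third-highest RPN is 84 (FM-6).

84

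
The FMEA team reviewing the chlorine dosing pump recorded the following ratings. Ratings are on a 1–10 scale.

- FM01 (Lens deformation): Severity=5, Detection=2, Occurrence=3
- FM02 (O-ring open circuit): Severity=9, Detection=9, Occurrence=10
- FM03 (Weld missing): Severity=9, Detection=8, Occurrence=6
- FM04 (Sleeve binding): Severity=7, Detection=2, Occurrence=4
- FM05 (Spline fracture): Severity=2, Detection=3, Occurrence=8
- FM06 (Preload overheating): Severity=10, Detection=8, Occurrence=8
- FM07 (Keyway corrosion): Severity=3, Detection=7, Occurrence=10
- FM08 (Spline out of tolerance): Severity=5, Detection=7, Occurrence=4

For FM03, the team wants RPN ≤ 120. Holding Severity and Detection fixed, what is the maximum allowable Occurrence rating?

FM03: S=9, O=6, D=8 → current RPN = 432.
Fixed product = 72. Need 72 × O ≤ 120, so O ≤ 120/72 = 1.67.
Maximum integer Occurrence rating = 1 (gives RPN 72; O=2 would give 144 > 120).

1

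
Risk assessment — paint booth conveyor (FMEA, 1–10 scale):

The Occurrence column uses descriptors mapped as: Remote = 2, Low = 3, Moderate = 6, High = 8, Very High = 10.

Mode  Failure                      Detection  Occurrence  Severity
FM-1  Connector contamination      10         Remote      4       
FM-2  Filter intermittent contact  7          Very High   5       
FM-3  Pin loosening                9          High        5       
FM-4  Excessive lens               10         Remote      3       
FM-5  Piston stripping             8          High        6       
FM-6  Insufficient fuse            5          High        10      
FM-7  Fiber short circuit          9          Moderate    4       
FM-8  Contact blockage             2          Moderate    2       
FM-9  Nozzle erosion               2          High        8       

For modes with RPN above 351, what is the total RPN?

1144

RPN = Severity × Occurrence × Detection:
  FM-1: 4 × 2 × 10 = 80
  FM-2: 5 × 10 × 7 = 350
  FM-3: 5 × 8 × 9 = 360
  FM-4: 3 × 2 × 10 = 60
  FM-5: 6 × 8 × 8 = 384
  FM-6: 10 × 8 × 5 = 400
  FM-7: 4 × 6 × 9 = 216
  FM-8: 2 × 6 × 2 = 24
  FM-9: 8 × 8 × 2 = 128
RPN > 351: FM-3 (360), FM-5 (384), FM-6 (400).
Sum: 360 + 384 + 400 = 1144.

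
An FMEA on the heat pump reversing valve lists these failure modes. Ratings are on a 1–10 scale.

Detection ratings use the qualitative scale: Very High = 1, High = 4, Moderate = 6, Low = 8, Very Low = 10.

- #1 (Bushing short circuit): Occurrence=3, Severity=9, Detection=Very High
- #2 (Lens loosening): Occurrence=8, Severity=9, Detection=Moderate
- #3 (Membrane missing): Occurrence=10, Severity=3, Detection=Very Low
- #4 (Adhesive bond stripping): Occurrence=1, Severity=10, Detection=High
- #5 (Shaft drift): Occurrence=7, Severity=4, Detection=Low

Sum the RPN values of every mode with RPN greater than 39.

RPN = Severity × Occurrence × Detection:
  #1: 9 × 3 × 1 = 27
  #2: 9 × 8 × 6 = 432
  #3: 3 × 10 × 10 = 300
  #4: 10 × 1 × 4 = 40
  #5: 4 × 7 × 8 = 224
RPN > 39: #2 (432), #3 (300), #4 (40), #5 (224).
Sum: 432 + 300 + 40 + 224 = 996.

996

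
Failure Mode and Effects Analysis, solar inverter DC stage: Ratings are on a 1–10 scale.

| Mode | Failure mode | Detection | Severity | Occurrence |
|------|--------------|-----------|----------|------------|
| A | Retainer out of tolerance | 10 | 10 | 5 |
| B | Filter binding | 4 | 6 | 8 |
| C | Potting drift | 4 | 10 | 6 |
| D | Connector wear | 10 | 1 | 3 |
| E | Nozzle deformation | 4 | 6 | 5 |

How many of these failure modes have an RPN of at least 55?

RPN = Severity × Occurrence × Detection:
  A: 10 × 5 × 10 = 500
  B: 6 × 8 × 4 = 192
  C: 10 × 6 × 4 = 240
  D: 1 × 3 × 10 = 30
  E: 6 × 5 × 4 = 120
Modes with RPN ≥ 55: A (500), B (192), C (240), E (120) → 4.

4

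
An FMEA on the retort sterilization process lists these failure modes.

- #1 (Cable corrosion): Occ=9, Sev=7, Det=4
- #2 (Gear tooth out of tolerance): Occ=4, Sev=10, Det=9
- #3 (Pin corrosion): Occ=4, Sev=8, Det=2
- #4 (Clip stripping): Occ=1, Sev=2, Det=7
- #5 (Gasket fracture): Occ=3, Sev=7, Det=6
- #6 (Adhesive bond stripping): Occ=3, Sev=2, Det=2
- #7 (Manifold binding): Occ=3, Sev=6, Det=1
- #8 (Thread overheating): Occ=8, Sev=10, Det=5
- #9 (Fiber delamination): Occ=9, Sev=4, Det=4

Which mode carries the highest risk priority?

RPN = Severity × Occurrence × Detection:
  #1: 7 × 9 × 4 = 252
  #2: 10 × 4 × 9 = 360
  #3: 8 × 4 × 2 = 64
  #4: 2 × 1 × 7 = 14
  #5: 7 × 3 × 6 = 126
  #6: 2 × 3 × 2 = 12
  #7: 6 × 3 × 1 = 18
  #8: 10 × 8 × 5 = 400
  #9: 4 × 9 × 4 = 144
Highest RPN is 400 → #8.

#8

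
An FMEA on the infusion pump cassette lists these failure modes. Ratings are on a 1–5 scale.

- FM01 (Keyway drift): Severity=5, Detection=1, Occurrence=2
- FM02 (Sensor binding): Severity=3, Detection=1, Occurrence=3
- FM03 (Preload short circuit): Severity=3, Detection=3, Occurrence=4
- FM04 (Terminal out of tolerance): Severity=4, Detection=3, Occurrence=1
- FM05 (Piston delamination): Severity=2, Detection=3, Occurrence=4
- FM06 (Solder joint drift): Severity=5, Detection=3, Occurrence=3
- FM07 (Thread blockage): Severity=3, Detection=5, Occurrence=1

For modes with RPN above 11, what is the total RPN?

132

RPN = Severity × Occurrence × Detection:
  FM01: 5 × 2 × 1 = 10
  FM02: 3 × 3 × 1 = 9
  FM03: 3 × 4 × 3 = 36
  FM04: 4 × 1 × 3 = 12
  FM05: 2 × 4 × 3 = 24
  FM06: 5 × 3 × 3 = 45
  FM07: 3 × 1 × 5 = 15
RPN > 11: FM03 (36), FM04 (12), FM05 (24), FM06 (45), FM07 (15).
Sum: 36 + 12 + 24 + 45 + 15 = 132.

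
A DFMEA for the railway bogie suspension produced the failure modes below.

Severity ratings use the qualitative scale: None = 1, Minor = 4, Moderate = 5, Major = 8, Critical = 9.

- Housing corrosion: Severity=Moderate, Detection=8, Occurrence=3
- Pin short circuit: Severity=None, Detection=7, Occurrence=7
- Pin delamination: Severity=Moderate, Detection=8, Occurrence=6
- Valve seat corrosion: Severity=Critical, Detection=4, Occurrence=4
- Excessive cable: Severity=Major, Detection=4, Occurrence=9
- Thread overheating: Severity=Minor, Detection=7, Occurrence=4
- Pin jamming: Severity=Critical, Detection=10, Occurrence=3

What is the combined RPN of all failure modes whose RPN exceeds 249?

RPN = Severity × Occurrence × Detection:
  Housing corrosion: 5 × 3 × 8 = 120
  Pin short circuit: 1 × 7 × 7 = 49
  Pin delamination: 5 × 6 × 8 = 240
  Valve seat corrosion: 9 × 4 × 4 = 144
  Excessive cable: 8 × 9 × 4 = 288
  Thread overheating: 4 × 4 × 7 = 112
  Pin jamming: 9 × 3 × 10 = 270
RPN > 249: Excessive cable (288), Pin jamming (270).
Sum: 288 + 270 = 558.

558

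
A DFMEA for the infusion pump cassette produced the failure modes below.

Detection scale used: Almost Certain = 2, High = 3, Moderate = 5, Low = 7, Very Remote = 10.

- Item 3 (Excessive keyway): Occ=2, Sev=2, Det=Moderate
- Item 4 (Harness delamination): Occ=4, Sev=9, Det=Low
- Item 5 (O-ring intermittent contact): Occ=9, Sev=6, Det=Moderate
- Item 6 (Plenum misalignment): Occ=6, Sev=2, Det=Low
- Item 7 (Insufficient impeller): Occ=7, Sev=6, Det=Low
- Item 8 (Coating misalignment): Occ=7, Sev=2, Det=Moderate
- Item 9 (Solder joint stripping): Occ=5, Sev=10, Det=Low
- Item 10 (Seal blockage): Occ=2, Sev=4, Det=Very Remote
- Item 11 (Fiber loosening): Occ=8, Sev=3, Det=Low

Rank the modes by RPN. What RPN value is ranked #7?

RPN = Severity × Occurrence × Detection:
  Item 3: 2 × 2 × 5 = 20
  Item 4: 9 × 4 × 7 = 252
  Item 5: 6 × 9 × 5 = 270
  Item 6: 2 × 6 × 7 = 84
  Item 7: 6 × 7 × 7 = 294
  Item 8: 2 × 7 × 5 = 70
  Item 9: 10 × 5 × 7 = 350
  Item 10: 4 × 2 × 10 = 80
  Item 11: 3 × 8 × 7 = 168
Sorted descending: 350, 294, 270, 252, 168, 84, 80, 70, 20.
The seventh-highest RPN is 80 (Item 10).

80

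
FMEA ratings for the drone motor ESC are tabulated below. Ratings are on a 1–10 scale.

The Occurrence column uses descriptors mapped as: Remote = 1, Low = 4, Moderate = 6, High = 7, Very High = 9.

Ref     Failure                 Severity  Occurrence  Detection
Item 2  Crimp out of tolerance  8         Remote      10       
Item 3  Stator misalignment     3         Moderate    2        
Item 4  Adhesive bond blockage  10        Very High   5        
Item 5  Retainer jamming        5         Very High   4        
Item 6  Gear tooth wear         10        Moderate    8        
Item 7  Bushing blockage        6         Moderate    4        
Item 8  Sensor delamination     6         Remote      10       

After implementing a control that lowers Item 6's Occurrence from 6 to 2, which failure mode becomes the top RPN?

Item 4

RPN = Severity × Occurrence × Detection:
  Item 2: 8 × 1 × 10 = 80
  Item 3: 3 × 6 × 2 = 36
  Item 4: 10 × 9 × 5 = 450
  Item 5: 5 × 9 × 4 = 180
  Item 6: 10 × 6 × 8 = 480
  Item 7: 6 × 6 × 4 = 144
  Item 8: 6 × 1 × 10 = 60
After action: Item 6 → 10 × 2 × 8 = 160.
Revised RPNs: Item 4=450, Item 5=180, Item 6=160, Item 7=144, Item 2=80, Item 8=60, Item 3=36.
Highest is now Item 4 (450).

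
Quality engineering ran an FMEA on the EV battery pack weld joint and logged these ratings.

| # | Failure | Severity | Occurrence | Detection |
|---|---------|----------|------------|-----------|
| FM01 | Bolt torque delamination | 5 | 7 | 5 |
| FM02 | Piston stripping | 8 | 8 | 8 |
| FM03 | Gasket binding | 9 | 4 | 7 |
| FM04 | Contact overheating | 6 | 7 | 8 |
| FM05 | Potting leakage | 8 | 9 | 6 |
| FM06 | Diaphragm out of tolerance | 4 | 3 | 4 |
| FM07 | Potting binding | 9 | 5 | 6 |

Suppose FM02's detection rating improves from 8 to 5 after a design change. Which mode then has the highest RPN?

FM05

RPN = Severity × Occurrence × Detection:
  FM01: 5 × 7 × 5 = 175
  FM02: 8 × 8 × 8 = 512
  FM03: 9 × 4 × 7 = 252
  FM04: 6 × 7 × 8 = 336
  FM05: 8 × 9 × 6 = 432
  FM06: 4 × 3 × 4 = 48
  FM07: 9 × 5 × 6 = 270
After action: FM02 → 8 × 8 × 5 = 320.
Revised RPNs: FM05=432, FM04=336, FM02=320, FM07=270, FM03=252, FM01=175, FM06=48.
Highest is now FM05 (432).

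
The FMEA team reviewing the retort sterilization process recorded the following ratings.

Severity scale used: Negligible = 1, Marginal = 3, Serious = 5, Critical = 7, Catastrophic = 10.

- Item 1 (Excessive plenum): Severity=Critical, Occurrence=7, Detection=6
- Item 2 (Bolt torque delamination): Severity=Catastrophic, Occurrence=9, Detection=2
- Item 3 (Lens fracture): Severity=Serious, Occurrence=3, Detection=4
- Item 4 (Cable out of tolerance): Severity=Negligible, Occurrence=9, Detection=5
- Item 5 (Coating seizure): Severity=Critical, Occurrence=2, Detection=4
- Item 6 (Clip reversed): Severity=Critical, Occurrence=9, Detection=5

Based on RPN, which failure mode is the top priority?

Item 6

RPN = Severity × Occurrence × Detection:
  Item 1: 7 × 7 × 6 = 294
  Item 2: 10 × 9 × 2 = 180
  Item 3: 5 × 3 × 4 = 60
  Item 4: 1 × 9 × 5 = 45
  Item 5: 7 × 2 × 4 = 56
  Item 6: 7 × 9 × 5 = 315
Highest RPN is 315 → Item 6.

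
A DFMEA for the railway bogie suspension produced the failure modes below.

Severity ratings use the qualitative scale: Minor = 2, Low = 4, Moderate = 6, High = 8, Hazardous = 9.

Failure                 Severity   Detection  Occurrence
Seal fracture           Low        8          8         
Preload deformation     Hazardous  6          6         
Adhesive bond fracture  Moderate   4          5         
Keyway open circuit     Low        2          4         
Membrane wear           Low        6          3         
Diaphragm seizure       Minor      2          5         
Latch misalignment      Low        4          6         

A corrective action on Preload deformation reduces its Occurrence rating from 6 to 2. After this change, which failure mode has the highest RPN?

RPN = Severity × Occurrence × Detection:
  Seal fracture: 4 × 8 × 8 = 256
  Preload deformation: 9 × 6 × 6 = 324
  Adhesive bond fracture: 6 × 5 × 4 = 120
  Keyway open circuit: 4 × 4 × 2 = 32
  Membrane wear: 4 × 3 × 6 = 72
  Diaphragm seizure: 2 × 5 × 2 = 20
  Latch misalignment: 4 × 6 × 4 = 96
After action: Preload deformation → 9 × 2 × 6 = 108.
Revised RPNs: Seal fracture=256, Adhesive bond fracture=120, Preload deformation=108, Latch misalignment=96, Membrane wear=72, Keyway open circuit=32, Diaphragm seizure=20.
Highest is now Seal fracture (256).

Seal fracture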